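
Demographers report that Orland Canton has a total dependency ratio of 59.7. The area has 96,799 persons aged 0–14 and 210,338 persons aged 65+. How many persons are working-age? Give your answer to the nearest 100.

Working-age: 514,500

Total dependency ratio = (youth + elderly) / working-age × 100
59.7 = (96,799 + 210,338) / W × 100
⇒ 514,500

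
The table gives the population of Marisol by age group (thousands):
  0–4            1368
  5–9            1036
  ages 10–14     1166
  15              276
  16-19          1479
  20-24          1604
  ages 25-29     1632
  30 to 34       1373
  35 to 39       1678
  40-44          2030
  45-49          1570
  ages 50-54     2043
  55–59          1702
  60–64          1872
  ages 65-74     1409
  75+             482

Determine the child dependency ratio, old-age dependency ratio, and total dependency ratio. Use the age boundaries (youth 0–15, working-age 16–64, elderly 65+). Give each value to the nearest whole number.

Youth dependency ratio: 23
Old-age dependency ratio: 11
Total dependency ratio: 34

0–15: 1368 + 1036 + 1166 + 276 = 3846
16–64: 1479 + 1604 + 1632 + 1373 + 1678 + 2030 + 1570 + 2043 + 1702 + 1872 = 16983
65+: 1409 + 482 = 1891
Youth dependency ratio = 3846 / 16983 × 100 = 23
Old-age dependency ratio = 1891 / 16983 × 100 = 11
Total dependency ratio = (3846 + 1891) / 16983 × 100 = 5737 / 16983 × 100 = 34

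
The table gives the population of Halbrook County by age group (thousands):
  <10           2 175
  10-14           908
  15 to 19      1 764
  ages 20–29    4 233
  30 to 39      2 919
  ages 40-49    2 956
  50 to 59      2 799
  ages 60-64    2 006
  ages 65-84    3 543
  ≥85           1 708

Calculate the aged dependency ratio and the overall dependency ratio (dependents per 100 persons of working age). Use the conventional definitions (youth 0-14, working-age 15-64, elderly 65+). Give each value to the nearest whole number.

0–14: 2 175 + 908 = 3 083
15–64: 1 764 + 4 233 + 2 919 + 2 956 + 2 799 + 2 006 = 16 677
65+: 3 543 + 1 708 = 5 251
Old-age dependency ratio = 5 251 / 16 677 × 100 = 31
Total dependency ratio = (3 083 + 5 251) / 16 677 × 100 = 8 334 / 16 677 × 100 = 50

Old-age dependency ratio: 31
Total dependency ratio: 50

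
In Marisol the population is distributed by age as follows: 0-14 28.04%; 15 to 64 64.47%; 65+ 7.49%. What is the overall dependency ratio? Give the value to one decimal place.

Total dependency ratio: 55.1

Total dependency ratio = (28.04 + 7.49) / 64.47 × 100 = 35.53 / 64.47 × 100 = 55.1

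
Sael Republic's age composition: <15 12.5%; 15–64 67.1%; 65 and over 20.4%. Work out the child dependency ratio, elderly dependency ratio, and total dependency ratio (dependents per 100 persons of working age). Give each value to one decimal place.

Youth dependency ratio: 18.6
Old-age dependency ratio: 30.4
Total dependency ratio: 49.0

Youth dependency ratio = 12.5 / 67.1 × 100 = 18.6
Old-age dependency ratio = 20.4 / 67.1 × 100 = 30.4
Total dependency ratio = (12.5 + 20.4) / 67.1 × 100 = 32.9 / 67.1 × 100 = 49.0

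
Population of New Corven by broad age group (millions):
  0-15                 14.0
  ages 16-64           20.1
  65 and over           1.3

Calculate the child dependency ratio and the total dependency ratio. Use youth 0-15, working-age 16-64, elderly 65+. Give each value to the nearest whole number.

Youth dependency ratio = 14.0 / 20.1 × 100 = 70
Total dependency ratio = (14.0 + 1.3) / 20.1 × 100 = 15.3 / 20.1 × 100 = 76

Youth dependency ratio: 70
Total dependency ratio: 76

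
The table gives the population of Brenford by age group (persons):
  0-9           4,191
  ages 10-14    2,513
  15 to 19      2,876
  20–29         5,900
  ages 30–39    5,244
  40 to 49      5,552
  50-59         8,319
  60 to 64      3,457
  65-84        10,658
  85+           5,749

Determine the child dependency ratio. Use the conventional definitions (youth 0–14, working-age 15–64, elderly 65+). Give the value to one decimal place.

Youth dependency ratio: 21.4

0–14: 4,191 + 2,513 = 6,704
15–64: 2,876 + 5,900 + 5,244 + 5,552 + 8,319 + 3,457 = 31,348
65+: 10,658 + 5,749 = 16,407
Youth dependency ratio = 6,704 / 31,348 × 100 = 21.4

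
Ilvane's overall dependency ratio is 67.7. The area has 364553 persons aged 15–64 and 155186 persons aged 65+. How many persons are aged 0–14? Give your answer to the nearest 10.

Aged 0–14: 91620

Total dependency ratio = (youth + elderly) / working-age × 100
67.7 = (Y + 155186) / 364553 × 100
⇒ 91620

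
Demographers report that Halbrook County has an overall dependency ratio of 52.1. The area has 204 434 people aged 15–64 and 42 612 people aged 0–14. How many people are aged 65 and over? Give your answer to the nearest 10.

Total dependency ratio = (youth + elderly) / working-age × 100
52.1 = (42 612 + E) / 204 434 × 100
⇒ 63 900

Aged 65 and over: 63 900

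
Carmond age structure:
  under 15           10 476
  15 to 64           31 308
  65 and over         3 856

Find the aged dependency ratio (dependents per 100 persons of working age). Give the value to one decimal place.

Old-age dependency ratio = 3 856 / 31 308 × 100 = 12.3

Old-age dependency ratio: 12.3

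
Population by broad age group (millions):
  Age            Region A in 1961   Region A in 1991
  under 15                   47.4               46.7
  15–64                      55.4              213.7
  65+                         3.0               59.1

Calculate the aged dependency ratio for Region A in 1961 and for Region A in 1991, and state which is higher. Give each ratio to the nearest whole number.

Region A in 1961: 3.0 / 55.4 × 100 = 5
Region A in 1991: 59.1 / 213.7 × 100 = 28

Region A in 1961: 5
Region A in 1991: 28
Higher: Region A in 1991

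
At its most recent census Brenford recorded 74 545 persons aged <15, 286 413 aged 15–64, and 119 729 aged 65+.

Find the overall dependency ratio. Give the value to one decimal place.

Total dependency ratio = (74 545 + 119 729) / 286 413 × 100 = 194 274 / 286 413 × 100 = 67.8

Total dependency ratio: 67.8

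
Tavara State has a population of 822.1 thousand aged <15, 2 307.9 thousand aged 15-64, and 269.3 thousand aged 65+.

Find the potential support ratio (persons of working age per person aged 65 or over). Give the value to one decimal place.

Potential support ratio = 2 307.9 / 269.3 = 8.6

Potential support ratio: 8.6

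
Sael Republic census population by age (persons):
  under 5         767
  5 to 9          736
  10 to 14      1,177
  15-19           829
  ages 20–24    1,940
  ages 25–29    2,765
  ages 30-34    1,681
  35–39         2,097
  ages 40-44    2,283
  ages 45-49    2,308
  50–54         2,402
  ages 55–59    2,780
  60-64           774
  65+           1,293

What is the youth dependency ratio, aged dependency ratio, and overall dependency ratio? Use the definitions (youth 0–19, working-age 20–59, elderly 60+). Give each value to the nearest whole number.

0–19: 767 + 736 + 1,177 + 829 = 3,509
20–59: 1,940 + 2,765 + 1,681 + 2,097 + 2,283 + 2,308 + 2,402 + 2,780 = 18,256
60+: 774 + 1,293 = 2,067
Youth dependency ratio = 3,509 / 18,256 × 100 = 19
Old-age dependency ratio = 2,067 / 18,256 × 100 = 11
Total dependency ratio = (3,509 + 2,067) / 18,256 × 100 = 5,576 / 18,256 × 100 = 31

Youth dependency ratio: 19
Old-age dependency ratio: 11
Total dependency ratio: 31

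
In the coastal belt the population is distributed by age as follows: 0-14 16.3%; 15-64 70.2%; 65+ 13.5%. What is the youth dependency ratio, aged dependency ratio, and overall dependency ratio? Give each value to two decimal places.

Youth dependency ratio = 16.3 / 70.2 × 100 = 23.22
Old-age dependency ratio = 13.5 / 70.2 × 100 = 19.23
Total dependency ratio = (16.3 + 13.5) / 70.2 × 100 = 29.8 / 70.2 × 100 = 42.45

Youth dependency ratio: 23.22
Old-age dependency ratio: 19.23
Total dependency ratio: 42.45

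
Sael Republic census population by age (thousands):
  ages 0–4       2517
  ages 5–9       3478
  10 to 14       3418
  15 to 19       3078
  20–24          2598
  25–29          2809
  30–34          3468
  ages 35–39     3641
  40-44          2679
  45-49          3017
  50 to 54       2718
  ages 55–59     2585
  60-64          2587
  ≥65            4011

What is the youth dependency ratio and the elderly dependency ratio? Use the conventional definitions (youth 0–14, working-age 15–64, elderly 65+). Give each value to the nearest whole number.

Youth dependency ratio: 32
Old-age dependency ratio: 14

0–14: 2517 + 3478 + 3418 = 9413
15–64: 3078 + 2598 + 2809 + 3468 + 3641 + 2679 + 3017 + 2718 + 2585 + 2587 = 29180
65+: 4011
Youth dependency ratio = 9413 / 29180 × 100 = 32
Old-age dependency ratio = 4011 / 29180 × 100 = 14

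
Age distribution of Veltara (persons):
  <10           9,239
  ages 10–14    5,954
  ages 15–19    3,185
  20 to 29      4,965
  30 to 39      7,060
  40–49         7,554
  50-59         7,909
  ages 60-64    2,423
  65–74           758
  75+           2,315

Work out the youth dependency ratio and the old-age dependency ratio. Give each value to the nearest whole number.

Youth dependency ratio: 46
Old-age dependency ratio: 9

0–14: 9,239 + 5,954 = 15,193
15–64: 3,185 + 4,965 + 7,060 + 7,554 + 7,909 + 2,423 = 33,096
65+: 758 + 2,315 = 3,073
Youth dependency ratio = 15,193 / 33,096 × 100 = 46
Old-age dependency ratio = 3,073 / 33,096 × 100 = 9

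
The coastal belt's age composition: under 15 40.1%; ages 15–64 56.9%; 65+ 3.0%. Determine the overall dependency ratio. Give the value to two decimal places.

Total dependency ratio = (40.1 + 3.0) / 56.9 × 100 = 43.1 / 56.9 × 100 = 75.75

Total dependency ratio: 75.75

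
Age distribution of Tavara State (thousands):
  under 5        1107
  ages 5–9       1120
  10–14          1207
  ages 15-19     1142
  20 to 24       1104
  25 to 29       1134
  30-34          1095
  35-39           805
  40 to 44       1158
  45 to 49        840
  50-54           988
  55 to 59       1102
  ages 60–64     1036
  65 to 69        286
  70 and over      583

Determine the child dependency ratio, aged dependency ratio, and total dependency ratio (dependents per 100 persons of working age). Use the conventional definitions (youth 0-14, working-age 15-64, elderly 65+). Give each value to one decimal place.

0–14: 1107 + 1120 + 1207 = 3434
15–64: 1142 + 1104 + 1134 + 1095 + 805 + 1158 + 840 + 988 + 1102 + 1036 = 10404
65+: 286 + 583 = 869
Youth dependency ratio = 3434 / 10404 × 100 = 33.0
Old-age dependency ratio = 869 / 10404 × 100 = 8.4
Total dependency ratio = (3434 + 869) / 10404 × 100 = 4303 / 10404 × 100 = 41.4

Youth dependency ratio: 33.0
Old-age dependency ratio: 8.4
Total dependency ratio: 41.4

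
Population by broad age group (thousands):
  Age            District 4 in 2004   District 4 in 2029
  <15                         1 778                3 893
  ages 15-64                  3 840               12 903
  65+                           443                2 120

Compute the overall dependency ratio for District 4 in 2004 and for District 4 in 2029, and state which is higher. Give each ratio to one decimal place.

District 4 in 2004: (1 778 + 443) / 3 840 × 100 = 2 221 / 3 840 × 100 = 57.8
District 4 in 2029: (3 893 + 2 120) / 12 903 × 100 = 6 013 / 12 903 × 100 = 46.6

District 4 in 2004: 57.8
District 4 in 2029: 46.6
Higher: District 4 in 2004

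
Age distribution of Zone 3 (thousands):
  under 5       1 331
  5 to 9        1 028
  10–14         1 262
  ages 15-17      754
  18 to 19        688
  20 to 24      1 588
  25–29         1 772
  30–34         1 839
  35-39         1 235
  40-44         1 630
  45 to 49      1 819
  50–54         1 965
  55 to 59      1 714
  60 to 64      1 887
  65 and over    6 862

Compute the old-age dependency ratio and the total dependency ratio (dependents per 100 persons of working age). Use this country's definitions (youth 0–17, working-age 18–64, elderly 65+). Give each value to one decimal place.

0–17: 1 331 + 1 028 + 1 262 + 754 = 4 375
18–64: 688 + 1 588 + 1 772 + 1 839 + 1 235 + 1 630 + 1 819 + 1 965 + 1 714 + 1 887 = 16 137
65+: 6 862
Old-age dependency ratio = 6 862 / 16 137 × 100 = 42.5
Total dependency ratio = (4 375 + 6 862) / 16 137 × 100 = 11 237 / 16 137 × 100 = 69.6

Old-age dependency ratio: 42.5
Total dependency ratio: 69.6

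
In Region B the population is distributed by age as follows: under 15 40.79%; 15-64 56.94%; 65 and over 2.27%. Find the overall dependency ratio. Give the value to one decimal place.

Total dependency ratio = (40.79 + 2.27) / 56.94 × 100 = 43.06 / 56.94 × 100 = 75.6

Total dependency ratio: 75.6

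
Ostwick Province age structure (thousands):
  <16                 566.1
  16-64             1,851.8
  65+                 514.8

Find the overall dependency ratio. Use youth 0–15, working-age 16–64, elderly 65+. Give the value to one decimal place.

Total dependency ratio = (566.1 + 514.8) / 1,851.8 × 100 = 1,080.9 / 1,851.8 × 100 = 58.4

Total dependency ratio: 58.4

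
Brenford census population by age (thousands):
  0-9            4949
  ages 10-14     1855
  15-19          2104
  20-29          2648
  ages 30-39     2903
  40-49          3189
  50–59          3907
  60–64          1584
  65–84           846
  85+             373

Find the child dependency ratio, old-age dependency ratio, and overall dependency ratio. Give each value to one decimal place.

Youth dependency ratio: 41.7
Old-age dependency ratio: 7.5
Total dependency ratio: 49.1

0–14: 4949 + 1855 = 6804
15–64: 2104 + 2648 + 2903 + 3189 + 3907 + 1584 = 16335
65+: 846 + 373 = 1219
Youth dependency ratio = 6804 / 16335 × 100 = 41.7
Old-age dependency ratio = 1219 / 16335 × 100 = 7.5
Total dependency ratio = (6804 + 1219) / 16335 × 100 = 8023 / 16335 × 100 = 49.1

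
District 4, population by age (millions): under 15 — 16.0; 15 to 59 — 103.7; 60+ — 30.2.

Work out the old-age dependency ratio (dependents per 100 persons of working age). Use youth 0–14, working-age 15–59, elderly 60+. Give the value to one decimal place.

Old-age dependency ratio: 29.1

Old-age dependency ratio = 30.2 / 103.7 × 100 = 29.1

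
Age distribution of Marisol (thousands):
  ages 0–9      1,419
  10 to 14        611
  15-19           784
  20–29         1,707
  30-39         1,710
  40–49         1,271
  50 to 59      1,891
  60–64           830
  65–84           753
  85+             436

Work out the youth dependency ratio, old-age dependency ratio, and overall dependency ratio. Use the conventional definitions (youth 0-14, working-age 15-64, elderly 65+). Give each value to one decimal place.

0–14: 1,419 + 611 = 2,030
15–64: 784 + 1,707 + 1,710 + 1,271 + 1,891 + 830 = 8,193
65+: 753 + 436 = 1,189
Youth dependency ratio = 2,030 / 8,193 × 100 = 24.8
Old-age dependency ratio = 1,189 / 8,193 × 100 = 14.5
Total dependency ratio = (2,030 + 1,189) / 8,193 × 100 = 3,219 / 8,193 × 100 = 39.3

Youth dependency ratio: 24.8
Old-age dependency ratio: 14.5
Total dependency ratio: 39.3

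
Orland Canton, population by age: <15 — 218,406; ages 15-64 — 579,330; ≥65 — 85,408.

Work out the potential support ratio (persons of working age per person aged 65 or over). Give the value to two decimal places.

Potential support ratio = 579,330 / 85,408 = 6.78

Potential support ratio: 6.78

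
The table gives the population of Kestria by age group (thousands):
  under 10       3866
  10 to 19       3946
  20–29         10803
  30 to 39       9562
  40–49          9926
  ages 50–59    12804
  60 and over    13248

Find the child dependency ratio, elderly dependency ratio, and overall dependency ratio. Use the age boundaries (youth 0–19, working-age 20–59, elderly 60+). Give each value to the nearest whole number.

0–19: 3866 + 3946 = 7812
20–59: 10803 + 9562 + 9926 + 12804 = 43095
60+: 13248
Youth dependency ratio = 7812 / 43095 × 100 = 18
Old-age dependency ratio = 13248 / 43095 × 100 = 31
Total dependency ratio = (7812 + 13248) / 43095 × 100 = 21060 / 43095 × 100 = 49

Youth dependency ratio: 18
Old-age dependency ratio: 31
Total dependency ratio: 49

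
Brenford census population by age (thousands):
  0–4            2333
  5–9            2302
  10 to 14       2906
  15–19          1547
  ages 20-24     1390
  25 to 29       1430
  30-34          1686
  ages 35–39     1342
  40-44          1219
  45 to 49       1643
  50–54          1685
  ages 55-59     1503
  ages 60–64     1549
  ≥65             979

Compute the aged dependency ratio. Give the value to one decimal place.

0–14: 2333 + 2302 + 2906 = 7541
15–64: 1547 + 1390 + 1430 + 1686 + 1342 + 1219 + 1643 + 1685 + 1503 + 1549 = 14994
65+: 979
Old-age dependency ratio = 979 / 14994 × 100 = 6.5

Old-age dependency ratio: 6.5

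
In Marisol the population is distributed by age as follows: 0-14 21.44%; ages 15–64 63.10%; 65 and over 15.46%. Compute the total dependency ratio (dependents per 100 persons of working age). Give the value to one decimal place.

Total dependency ratio = (21.44 + 15.46) / 63.10 × 100 = 36.90 / 63.10 × 100 = 58.5

Total dependency ratio: 58.5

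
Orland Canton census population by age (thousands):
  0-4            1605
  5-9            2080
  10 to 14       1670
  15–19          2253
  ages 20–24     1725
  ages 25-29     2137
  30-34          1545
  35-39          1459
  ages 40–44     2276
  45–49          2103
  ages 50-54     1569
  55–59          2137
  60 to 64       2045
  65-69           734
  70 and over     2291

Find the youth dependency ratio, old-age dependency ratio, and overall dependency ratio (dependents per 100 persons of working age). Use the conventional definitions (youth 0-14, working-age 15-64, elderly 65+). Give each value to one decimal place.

Youth dependency ratio: 27.8
Old-age dependency ratio: 15.7
Total dependency ratio: 43.5

0–14: 1605 + 2080 + 1670 = 5355
15–64: 2253 + 1725 + 2137 + 1545 + 1459 + 2276 + 2103 + 1569 + 2137 + 2045 = 19249
65+: 734 + 2291 = 3025
Youth dependency ratio = 5355 / 19249 × 100 = 27.8
Old-age dependency ratio = 3025 / 19249 × 100 = 15.7
Total dependency ratio = (5355 + 3025) / 19249 × 100 = 8380 / 19249 × 100 = 43.5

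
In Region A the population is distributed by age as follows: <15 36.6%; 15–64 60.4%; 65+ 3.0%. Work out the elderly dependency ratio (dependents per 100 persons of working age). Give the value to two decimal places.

Old-age dependency ratio: 4.97

Old-age dependency ratio = 3.0 / 60.4 × 100 = 4.97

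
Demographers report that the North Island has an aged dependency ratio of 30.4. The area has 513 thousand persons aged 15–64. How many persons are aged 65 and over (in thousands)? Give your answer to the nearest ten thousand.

Old-age dependency ratio = elderly / working-age × 100
30.4 = E / 513 × 100
⇒ 160

Aged 65 and over: 160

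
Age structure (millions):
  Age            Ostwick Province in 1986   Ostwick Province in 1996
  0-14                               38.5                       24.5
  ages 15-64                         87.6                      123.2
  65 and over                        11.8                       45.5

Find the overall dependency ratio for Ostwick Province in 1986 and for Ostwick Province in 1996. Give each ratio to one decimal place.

Ostwick Province in 1986: (38.5 + 11.8) / 87.6 × 100 = 50.3 / 87.6 × 100 = 57.4
Ostwick Province in 1996: (24.5 + 45.5) / 123.2 × 100 = 70.0 / 123.2 × 100 = 56.8

Ostwick Province in 1986: 57.4
Ostwick Province in 1996: 56.8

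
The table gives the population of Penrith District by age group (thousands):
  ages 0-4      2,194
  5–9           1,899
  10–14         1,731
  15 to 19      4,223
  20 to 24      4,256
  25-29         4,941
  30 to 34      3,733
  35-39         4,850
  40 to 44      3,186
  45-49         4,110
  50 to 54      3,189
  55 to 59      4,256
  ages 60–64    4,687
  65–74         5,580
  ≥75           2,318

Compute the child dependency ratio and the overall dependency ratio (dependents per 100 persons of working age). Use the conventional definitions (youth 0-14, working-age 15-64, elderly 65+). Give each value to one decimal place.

Youth dependency ratio: 14.1
Total dependency ratio: 33.1

0–14: 2,194 + 1,899 + 1,731 = 5,824
15–64: 4,223 + 4,256 + 4,941 + 3,733 + 4,850 + 3,186 + 4,110 + 3,189 + 4,256 + 4,687 = 41,431
65+: 5,580 + 2,318 = 7,898
Youth dependency ratio = 5,824 / 41,431 × 100 = 14.1
Total dependency ratio = (5,824 + 7,898) / 41,431 × 100 = 13,722 / 41,431 × 100 = 33.1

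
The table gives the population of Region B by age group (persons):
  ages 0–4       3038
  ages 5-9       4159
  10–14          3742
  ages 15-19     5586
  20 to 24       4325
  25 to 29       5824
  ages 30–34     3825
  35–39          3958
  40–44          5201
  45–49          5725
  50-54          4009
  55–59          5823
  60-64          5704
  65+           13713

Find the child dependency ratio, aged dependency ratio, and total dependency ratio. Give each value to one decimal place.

Youth dependency ratio: 21.9
Old-age dependency ratio: 27.4
Total dependency ratio: 49.3

0–14: 3038 + 4159 + 3742 = 10939
15–64: 5586 + 4325 + 5824 + 3825 + 3958 + 5201 + 5725 + 4009 + 5823 + 5704 = 49980
65+: 13713
Youth dependency ratio = 10939 / 49980 × 100 = 21.9
Old-age dependency ratio = 13713 / 49980 × 100 = 27.4
Total dependency ratio = (10939 + 13713) / 49980 × 100 = 24652 / 49980 × 100 = 49.3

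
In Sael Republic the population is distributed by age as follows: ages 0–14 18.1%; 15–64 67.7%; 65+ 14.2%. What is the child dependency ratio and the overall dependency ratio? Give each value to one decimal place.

Youth dependency ratio: 26.7
Total dependency ratio: 47.7

Youth dependency ratio = 18.1 / 67.7 × 100 = 26.7
Total dependency ratio = (18.1 + 14.2) / 67.7 × 100 = 32.3 / 67.7 × 100 = 47.7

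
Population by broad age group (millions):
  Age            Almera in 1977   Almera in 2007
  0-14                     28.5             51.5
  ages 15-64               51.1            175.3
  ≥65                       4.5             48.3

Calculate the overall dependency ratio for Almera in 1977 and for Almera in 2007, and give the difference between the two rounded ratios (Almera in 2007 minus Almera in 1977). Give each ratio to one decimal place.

Almera in 1977: (28.5 + 4.5) / 51.1 × 100 = 33.0 / 51.1 × 100 = 64.6
Almera in 2007: (51.5 + 48.3) / 175.3 × 100 = 99.8 / 175.3 × 100 = 56.9

Almera in 1977: 64.6
Almera in 2007: 56.9
Difference: -7.7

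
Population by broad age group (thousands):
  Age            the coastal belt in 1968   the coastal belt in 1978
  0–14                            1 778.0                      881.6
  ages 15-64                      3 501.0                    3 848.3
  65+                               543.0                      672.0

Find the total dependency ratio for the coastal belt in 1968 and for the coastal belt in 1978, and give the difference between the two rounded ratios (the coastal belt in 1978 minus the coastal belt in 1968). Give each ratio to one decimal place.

the coastal belt in 1968: (1 778.0 + 543.0) / 3 501.0 × 100 = 2 321.0 / 3 501.0 × 100 = 66.3
the coastal belt in 1978: (881.6 + 672.0) / 3 848.3 × 100 = 1 553.6 / 3 848.3 × 100 = 40.4

the coastal belt in 1968: 66.3
the coastal belt in 1978: 40.4
Difference: -25.9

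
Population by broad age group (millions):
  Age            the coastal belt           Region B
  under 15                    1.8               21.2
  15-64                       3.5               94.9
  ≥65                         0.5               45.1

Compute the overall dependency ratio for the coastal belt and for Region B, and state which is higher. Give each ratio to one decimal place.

the coastal belt: 65.7
Region B: 69.9
Higher: Region B

the coastal belt: (1.8 + 0.5) / 3.5 × 100 = 2.3 / 3.5 × 100 = 65.7
Region B: (21.2 + 45.1) / 94.9 × 100 = 66.3 / 94.9 × 100 = 69.9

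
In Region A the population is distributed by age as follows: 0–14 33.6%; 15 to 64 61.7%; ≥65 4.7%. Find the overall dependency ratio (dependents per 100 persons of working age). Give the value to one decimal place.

Total dependency ratio = (33.6 + 4.7) / 61.7 × 100 = 38.3 / 61.7 × 100 = 62.1

Total dependency ratio: 62.1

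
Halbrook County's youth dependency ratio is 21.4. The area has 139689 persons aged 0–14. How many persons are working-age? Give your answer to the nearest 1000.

Youth dependency ratio = youth / working-age × 100
21.4 = 139689 / W × 100
⇒ 653000

Working-age: 653000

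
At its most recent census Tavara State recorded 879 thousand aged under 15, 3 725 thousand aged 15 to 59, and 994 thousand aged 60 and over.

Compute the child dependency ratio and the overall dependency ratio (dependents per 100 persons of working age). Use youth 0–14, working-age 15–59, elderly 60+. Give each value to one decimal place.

Youth dependency ratio = 879 / 3 725 × 100 = 23.6
Total dependency ratio = (879 + 994) / 3 725 × 100 = 1 873 / 3 725 × 100 = 50.3

Youth dependency ratio: 23.6
Total dependency ratio: 50.3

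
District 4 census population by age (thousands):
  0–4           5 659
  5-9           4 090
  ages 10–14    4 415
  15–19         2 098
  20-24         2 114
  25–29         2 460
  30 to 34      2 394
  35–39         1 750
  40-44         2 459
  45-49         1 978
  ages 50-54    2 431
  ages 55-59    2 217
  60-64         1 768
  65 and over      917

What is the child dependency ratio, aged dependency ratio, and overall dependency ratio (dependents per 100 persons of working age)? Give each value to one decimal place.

Youth dependency ratio: 65.4
Old-age dependency ratio: 4.2
Total dependency ratio: 69.6

0–14: 5 659 + 4 090 + 4 415 = 14 164
15–64: 2 098 + 2 114 + 2 460 + 2 394 + 1 750 + 2 459 + 1 978 + 2 431 + 2 217 + 1 768 = 21 669
65+: 917
Youth dependency ratio = 14 164 / 21 669 × 100 = 65.4
Old-age dependency ratio = 917 / 21 669 × 100 = 4.2
Total dependency ratio = (14 164 + 917) / 21 669 × 100 = 15 081 / 21 669 × 100 = 69.6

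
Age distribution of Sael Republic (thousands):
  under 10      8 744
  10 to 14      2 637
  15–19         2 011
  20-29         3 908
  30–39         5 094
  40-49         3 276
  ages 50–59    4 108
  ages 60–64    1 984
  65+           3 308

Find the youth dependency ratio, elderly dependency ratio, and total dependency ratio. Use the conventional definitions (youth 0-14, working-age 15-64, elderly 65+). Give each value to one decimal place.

0–14: 8 744 + 2 637 = 11 381
15–64: 2 011 + 3 908 + 5 094 + 3 276 + 4 108 + 1 984 = 20 381
65+: 3 308
Youth dependency ratio = 11 381 / 20 381 × 100 = 55.8
Old-age dependency ratio = 3 308 / 20 381 × 100 = 16.2
Total dependency ratio = (11 381 + 3 308) / 20 381 × 100 = 14 689 / 20 381 × 100 = 72.1

Youth dependency ratio: 55.8
Old-age dependency ratio: 16.2
Total dependency ratio: 72.1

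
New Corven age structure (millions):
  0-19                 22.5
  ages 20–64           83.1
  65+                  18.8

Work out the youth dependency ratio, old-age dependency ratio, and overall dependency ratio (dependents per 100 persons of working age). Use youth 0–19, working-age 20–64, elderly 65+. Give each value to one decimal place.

Youth dependency ratio: 27.1
Old-age dependency ratio: 22.6
Total dependency ratio: 49.7

Youth dependency ratio = 22.5 / 83.1 × 100 = 27.1
Old-age dependency ratio = 18.8 / 83.1 × 100 = 22.6
Total dependency ratio = (22.5 + 18.8) / 83.1 × 100 = 41.3 / 83.1 × 100 = 49.7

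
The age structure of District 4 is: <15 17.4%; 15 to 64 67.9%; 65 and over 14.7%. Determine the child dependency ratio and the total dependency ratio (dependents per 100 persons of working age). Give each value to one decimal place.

Youth dependency ratio: 25.6
Total dependency ratio: 47.3

Youth dependency ratio = 17.4 / 67.9 × 100 = 25.6
Total dependency ratio = (17.4 + 14.7) / 67.9 × 100 = 32.1 / 67.9 × 100 = 47.3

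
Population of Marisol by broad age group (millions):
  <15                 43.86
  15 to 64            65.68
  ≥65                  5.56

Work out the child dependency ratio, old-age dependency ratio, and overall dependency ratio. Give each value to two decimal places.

Youth dependency ratio: 66.78
Old-age dependency ratio: 8.47
Total dependency ratio: 75.24

Youth dependency ratio = 43.86 / 65.68 × 100 = 66.78
Old-age dependency ratio = 5.56 / 65.68 × 100 = 8.47
Total dependency ratio = (43.86 + 5.56) / 65.68 × 100 = 49.42 / 65.68 × 100 = 75.24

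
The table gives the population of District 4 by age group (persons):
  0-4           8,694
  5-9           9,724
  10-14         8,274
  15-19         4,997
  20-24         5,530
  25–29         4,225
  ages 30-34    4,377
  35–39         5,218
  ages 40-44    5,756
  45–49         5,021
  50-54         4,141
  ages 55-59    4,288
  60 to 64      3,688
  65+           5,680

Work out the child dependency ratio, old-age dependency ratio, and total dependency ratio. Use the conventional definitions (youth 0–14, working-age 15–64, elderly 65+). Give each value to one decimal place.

0–14: 8,694 + 9,724 + 8,274 = 26,692
15–64: 4,997 + 5,530 + 4,225 + 4,377 + 5,218 + 5,756 + 5,021 + 4,141 + 4,288 + 3,688 = 47,241
65+: 5,680
Youth dependency ratio = 26,692 / 47,241 × 100 = 56.5
Old-age dependency ratio = 5,680 / 47,241 × 100 = 12.0
Total dependency ratio = (26,692 + 5,680) / 47,241 × 100 = 32,372 / 47,241 × 100 = 68.5

Youth dependency ratio: 56.5
Old-age dependency ratio: 12.0
Total dependency ratio: 68.5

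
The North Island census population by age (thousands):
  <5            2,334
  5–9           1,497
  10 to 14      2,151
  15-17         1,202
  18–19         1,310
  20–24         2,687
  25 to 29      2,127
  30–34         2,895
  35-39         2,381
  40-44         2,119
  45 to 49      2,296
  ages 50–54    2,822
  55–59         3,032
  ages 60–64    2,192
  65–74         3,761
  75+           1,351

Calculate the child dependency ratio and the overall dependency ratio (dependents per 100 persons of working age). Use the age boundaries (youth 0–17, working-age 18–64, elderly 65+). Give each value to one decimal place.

0–17: 2,334 + 1,497 + 2,151 + 1,202 = 7,184
18–64: 1,310 + 2,687 + 2,127 + 2,895 + 2,381 + 2,119 + 2,296 + 2,822 + 3,032 + 2,192 = 23,861
65+: 3,761 + 1,351 = 5,112
Youth dependency ratio = 7,184 / 23,861 × 100 = 30.1
Total dependency ratio = (7,184 + 5,112) / 23,861 × 100 = 12,296 / 23,861 × 100 = 51.5

Youth dependency ratio: 30.1
Total dependency ratio: 51.5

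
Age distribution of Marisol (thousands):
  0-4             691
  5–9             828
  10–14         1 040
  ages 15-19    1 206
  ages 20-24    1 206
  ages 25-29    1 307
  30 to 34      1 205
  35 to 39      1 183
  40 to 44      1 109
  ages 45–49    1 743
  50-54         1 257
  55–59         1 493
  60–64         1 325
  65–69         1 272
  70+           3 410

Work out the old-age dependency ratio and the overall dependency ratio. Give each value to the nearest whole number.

0–14: 691 + 828 + 1 040 = 2 559
15–64: 1 206 + 1 206 + 1 307 + 1 205 + 1 183 + 1 109 + 1 743 + 1 257 + 1 493 + 1 325 = 13 034
65+: 1 272 + 3 410 = 4 682
Old-age dependency ratio = 4 682 / 13 034 × 100 = 36
Total dependency ratio = (2 559 + 4 682) / 13 034 × 100 = 7 241 / 13 034 × 100 = 56

Old-age dependency ratio: 36
Total dependency ratio: 56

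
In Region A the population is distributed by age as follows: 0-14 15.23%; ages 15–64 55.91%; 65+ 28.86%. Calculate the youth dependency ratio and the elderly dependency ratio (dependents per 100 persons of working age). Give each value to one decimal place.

Youth dependency ratio = 15.23 / 55.91 × 100 = 27.2
Old-age dependency ratio = 28.86 / 55.91 × 100 = 51.6

Youth dependency ratio: 27.2
Old-age dependency ratio: 51.6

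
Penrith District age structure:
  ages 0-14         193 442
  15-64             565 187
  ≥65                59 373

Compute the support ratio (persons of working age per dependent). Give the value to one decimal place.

Support ratio: 2.2

Support ratio = 565 187 / (193 442 + 59 373) = 565 187 / 252 815 = 2.2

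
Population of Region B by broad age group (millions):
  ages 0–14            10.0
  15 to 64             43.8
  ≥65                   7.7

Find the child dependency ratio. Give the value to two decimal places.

Youth dependency ratio = 10.0 / 43.8 × 100 = 22.83

Youth dependency ratio: 22.83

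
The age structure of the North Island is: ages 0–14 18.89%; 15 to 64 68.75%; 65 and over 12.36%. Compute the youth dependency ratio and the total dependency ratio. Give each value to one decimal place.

Youth dependency ratio: 27.5
Total dependency ratio: 45.5

Youth dependency ratio = 18.89 / 68.75 × 100 = 27.5
Total dependency ratio = (18.89 + 12.36) / 68.75 × 100 = 31.25 / 68.75 × 100 = 45.5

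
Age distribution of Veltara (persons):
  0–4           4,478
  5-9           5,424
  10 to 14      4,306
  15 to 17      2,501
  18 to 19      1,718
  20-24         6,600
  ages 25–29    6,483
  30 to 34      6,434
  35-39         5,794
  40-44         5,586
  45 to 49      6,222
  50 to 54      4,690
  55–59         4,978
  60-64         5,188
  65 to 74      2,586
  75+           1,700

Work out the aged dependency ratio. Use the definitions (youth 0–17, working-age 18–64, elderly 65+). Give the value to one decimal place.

0–17: 4,478 + 5,424 + 4,306 + 2,501 = 16,709
18–64: 1,718 + 6,600 + 6,483 + 6,434 + 5,794 + 5,586 + 6,222 + 4,690 + 4,978 + 5,188 = 53,693
65+: 2,586 + 1,700 = 4,286
Old-age dependency ratio = 4,286 / 53,693 × 100 = 8.0

Old-age dependency ratio: 8.0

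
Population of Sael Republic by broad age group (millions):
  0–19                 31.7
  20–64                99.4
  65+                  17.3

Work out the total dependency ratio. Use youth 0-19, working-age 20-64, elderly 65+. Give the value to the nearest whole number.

Total dependency ratio: 49

Total dependency ratio = (31.7 + 17.3) / 99.4 × 100 = 49.0 / 99.4 × 100 = 49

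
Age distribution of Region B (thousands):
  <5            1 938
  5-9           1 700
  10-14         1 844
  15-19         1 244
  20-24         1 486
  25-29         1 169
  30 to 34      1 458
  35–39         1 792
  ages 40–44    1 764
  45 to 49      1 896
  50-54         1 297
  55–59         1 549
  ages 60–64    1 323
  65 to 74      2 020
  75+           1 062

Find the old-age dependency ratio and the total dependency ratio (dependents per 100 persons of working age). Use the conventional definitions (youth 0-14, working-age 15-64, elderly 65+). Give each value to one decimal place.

Old-age dependency ratio: 20.6
Total dependency ratio: 57.2

0–14: 1 938 + 1 700 + 1 844 = 5 482
15–64: 1 244 + 1 486 + 1 169 + 1 458 + 1 792 + 1 764 + 1 896 + 1 297 + 1 549 + 1 323 = 14 978
65+: 2 020 + 1 062 = 3 082
Old-age dependency ratio = 3 082 / 14 978 × 100 = 20.6
Total dependency ratio = (5 482 + 3 082) / 14 978 × 100 = 8 564 / 14 978 × 100 = 57.2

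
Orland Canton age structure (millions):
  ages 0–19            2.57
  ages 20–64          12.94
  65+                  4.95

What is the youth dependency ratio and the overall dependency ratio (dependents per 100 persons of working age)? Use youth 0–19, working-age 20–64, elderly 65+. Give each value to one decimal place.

Youth dependency ratio: 19.9
Total dependency ratio: 58.1

Youth dependency ratio = 2.57 / 12.94 × 100 = 19.9
Total dependency ratio = (2.57 + 4.95) / 12.94 × 100 = 7.52 / 12.94 × 100 = 58.1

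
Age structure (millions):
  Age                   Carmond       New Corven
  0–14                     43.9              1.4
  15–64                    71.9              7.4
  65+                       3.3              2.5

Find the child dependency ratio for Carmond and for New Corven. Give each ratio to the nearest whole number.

Carmond: 43.9 / 71.9 × 100 = 61
New Corven: 1.4 / 7.4 × 100 = 19

Carmond: 61
New Corven: 19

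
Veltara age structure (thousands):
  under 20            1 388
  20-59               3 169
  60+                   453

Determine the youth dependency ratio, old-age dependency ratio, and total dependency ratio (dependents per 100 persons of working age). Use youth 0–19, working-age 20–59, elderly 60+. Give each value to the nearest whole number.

Youth dependency ratio = 1 388 / 3 169 × 100 = 44
Old-age dependency ratio = 453 / 3 169 × 100 = 14
Total dependency ratio = (1 388 + 453) / 3 169 × 100 = 1 841 / 3 169 × 100 = 58

Youth dependency ratio: 44
Old-age dependency ratio: 14
Total dependency ratio: 58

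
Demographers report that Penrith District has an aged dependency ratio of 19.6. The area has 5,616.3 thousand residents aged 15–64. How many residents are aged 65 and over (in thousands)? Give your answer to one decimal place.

Old-age dependency ratio = elderly / working-age × 100
19.6 = E / 5,616.3 × 100
⇒ 1,100.8

Aged 65 and over: 1,100.8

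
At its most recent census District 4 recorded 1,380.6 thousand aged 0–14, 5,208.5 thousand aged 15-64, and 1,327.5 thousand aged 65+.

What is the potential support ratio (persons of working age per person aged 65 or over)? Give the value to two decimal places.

Potential support ratio: 3.92

Potential support ratio = 5,208.5 / 1,327.5 = 3.92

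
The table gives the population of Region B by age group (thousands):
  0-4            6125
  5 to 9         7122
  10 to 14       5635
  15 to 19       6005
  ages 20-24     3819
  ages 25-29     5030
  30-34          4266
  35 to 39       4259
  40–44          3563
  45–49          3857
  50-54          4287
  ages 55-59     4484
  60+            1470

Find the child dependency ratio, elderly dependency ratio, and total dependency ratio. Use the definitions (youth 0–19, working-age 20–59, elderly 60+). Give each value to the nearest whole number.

0–19: 6125 + 7122 + 5635 + 6005 = 24887
20–59: 3819 + 5030 + 4266 + 4259 + 3563 + 3857 + 4287 + 4484 = 33565
60+: 1470
Youth dependency ratio = 24887 / 33565 × 100 = 74
Old-age dependency ratio = 1470 / 33565 × 100 = 4
Total dependency ratio = (24887 + 1470) / 33565 × 100 = 26357 / 33565 × 100 = 79

Youth dependency ratio: 74
Old-age dependency ratio: 4
Total dependency ratio: 79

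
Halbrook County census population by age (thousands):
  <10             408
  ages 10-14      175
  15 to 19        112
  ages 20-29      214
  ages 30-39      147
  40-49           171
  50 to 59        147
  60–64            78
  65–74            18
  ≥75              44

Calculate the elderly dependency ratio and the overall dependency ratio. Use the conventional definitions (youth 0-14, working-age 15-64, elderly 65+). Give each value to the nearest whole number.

Old-age dependency ratio: 7
Total dependency ratio: 74

0–14: 408 + 175 = 583
15–64: 112 + 214 + 147 + 171 + 147 + 78 = 869
65+: 18 + 44 = 62
Old-age dependency ratio = 62 / 869 × 100 = 7
Total dependency ratio = (583 + 62) / 869 × 100 = 645 / 869 × 100 = 74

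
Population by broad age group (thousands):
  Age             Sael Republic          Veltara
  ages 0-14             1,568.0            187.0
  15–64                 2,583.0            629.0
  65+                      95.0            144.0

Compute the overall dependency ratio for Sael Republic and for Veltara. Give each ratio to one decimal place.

Sael Republic: (1,568.0 + 95.0) / 2,583.0 × 100 = 1,663.0 / 2,583.0 × 100 = 64.4
Veltara: (187.0 + 144.0) / 629.0 × 100 = 331.0 / 629.0 × 100 = 52.6

Sael Republic: 64.4
Veltara: 52.6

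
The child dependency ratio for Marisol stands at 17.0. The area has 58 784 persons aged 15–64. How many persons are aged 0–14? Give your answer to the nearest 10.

Youth dependency ratio = youth / working-age × 100
17.0 = Y / 58 784 × 100
⇒ 9 990

Aged 0–14: 9 990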